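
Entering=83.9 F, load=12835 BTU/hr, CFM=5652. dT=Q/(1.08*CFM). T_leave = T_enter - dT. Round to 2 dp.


dT = 12835/(1.08*5652) = 2.1027
T_leave = 83.9 - 2.1027 = 81.80 F

81.80 F


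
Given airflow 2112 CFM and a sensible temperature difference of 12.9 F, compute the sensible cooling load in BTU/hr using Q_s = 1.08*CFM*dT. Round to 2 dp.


Q = 1.08 * 2112 * 12.9 = 29424.38 BTU/hr

29424.38 BTU/hr


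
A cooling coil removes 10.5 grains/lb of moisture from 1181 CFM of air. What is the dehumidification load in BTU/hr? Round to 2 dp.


Q = 0.68 * 1181 * 10.5 = 8432.34 BTU/hr

8432.34 BTU/hr


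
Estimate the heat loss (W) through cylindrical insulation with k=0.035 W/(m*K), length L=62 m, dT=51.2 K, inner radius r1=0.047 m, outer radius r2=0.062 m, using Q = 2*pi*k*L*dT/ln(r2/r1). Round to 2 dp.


Q = 2*pi*0.035*62*51.2/ln(0.062/0.047) = 2520.29 W

2520.29 W


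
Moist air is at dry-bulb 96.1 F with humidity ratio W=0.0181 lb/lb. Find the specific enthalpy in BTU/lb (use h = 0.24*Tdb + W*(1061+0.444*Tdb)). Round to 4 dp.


h = 0.24*96.1 + 0.0181*(1061+0.444*96.1) = 43.0404 BTU/lb

43.0404 BTU/lb


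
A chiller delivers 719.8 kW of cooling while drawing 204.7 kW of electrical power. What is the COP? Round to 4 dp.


COP = 719.8 / 204.7 = 3.5164

3.5164


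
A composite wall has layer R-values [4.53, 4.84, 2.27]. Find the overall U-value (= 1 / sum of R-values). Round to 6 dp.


R_total = 4.53 + 4.84 + 2.27 = 11.64
U = 1/11.64 = 0.085911

0.085911


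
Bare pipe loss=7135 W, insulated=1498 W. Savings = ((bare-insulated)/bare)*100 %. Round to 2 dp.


Savings = ((7135-1498)/7135)*100 = 79.00 %

79.00 %


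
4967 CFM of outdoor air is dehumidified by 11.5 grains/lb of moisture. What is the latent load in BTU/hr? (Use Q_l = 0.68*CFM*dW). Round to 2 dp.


Q = 0.68 * 4967 * 11.5 = 38841.94 BTU/hr

38841.94 BTU/hr


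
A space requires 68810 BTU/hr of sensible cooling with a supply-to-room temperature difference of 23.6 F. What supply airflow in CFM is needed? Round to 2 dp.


CFM = 68810 / (1.08 * 23.6) = 2699.70

2699.70 CFM


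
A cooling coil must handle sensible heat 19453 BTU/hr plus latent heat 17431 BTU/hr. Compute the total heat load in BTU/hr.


Qt = 19453 + 17431 = 36884 BTU/hr

36884 BTU/hr


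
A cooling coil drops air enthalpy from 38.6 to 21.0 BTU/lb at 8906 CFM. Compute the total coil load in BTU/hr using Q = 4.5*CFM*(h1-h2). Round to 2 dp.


Q = 4.5 * 8906 * (38.6 - 21.0) = 705355.20 BTU/hr

705355.20 BTU/hr


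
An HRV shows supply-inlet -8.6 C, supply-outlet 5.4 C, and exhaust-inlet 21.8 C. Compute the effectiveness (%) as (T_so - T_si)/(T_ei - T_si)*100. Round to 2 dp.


eff = (5.4-(-8.6))/(21.8-(-8.6))*100 = 46.05 %

46.05 %


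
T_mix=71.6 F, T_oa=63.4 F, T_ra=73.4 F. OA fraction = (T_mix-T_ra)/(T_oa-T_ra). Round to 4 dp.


frac = (71.6 - 73.4) / (63.4 - 73.4) = 0.1800

0.1800


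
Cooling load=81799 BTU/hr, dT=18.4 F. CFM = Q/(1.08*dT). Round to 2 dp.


CFM = 81799 / (1.08 * 18.4) = 4116.29

4116.29 CFM


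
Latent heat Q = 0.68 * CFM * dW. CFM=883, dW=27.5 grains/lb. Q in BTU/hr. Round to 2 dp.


Q = 0.68 * 883 * 27.5 = 16512.10 BTU/hr

16512.10 BTU/hr


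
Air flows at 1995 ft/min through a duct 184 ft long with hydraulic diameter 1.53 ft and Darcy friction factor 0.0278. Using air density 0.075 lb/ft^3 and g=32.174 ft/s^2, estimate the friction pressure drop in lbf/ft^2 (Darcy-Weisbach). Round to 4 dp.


v_fps = 1995/60 = 33.25 ft/s
dp = 0.0278*(184/1.53)*0.075*33.25^2/(2*32.174) = 4.3080 lbf/ft^2

4.3080 lbf/ft^2


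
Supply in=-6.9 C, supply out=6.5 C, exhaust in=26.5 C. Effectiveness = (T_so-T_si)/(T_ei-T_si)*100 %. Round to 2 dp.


eff = (6.5-(-6.9))/(26.5-(-6.9))*100 = 40.12 %

40.12 %


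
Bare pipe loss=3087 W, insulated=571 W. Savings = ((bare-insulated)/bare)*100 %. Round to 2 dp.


Savings = ((3087-571)/3087)*100 = 81.50 %

81.50 %


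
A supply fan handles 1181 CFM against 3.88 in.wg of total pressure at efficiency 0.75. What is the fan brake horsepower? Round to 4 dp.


BHP = 1181 * 3.88 / (6356 * 0.75) = 0.9613 hp

0.9613 hp


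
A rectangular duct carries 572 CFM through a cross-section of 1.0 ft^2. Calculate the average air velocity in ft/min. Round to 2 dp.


V = 572 / 1.0 = 572.00 ft/min

572.00 ft/min


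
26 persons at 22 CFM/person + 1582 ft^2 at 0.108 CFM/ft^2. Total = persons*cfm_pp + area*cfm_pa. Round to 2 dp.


Total = 26*22 + 1582*0.108 = 742.86 CFM

742.86 CFM


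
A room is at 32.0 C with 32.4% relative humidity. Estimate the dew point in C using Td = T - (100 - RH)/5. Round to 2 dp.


Td = 32.0 - (100-32.4)/5 = 18.48 C

18.48 C


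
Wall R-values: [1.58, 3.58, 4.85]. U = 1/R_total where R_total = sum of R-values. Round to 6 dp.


R_total = 1.58 + 3.58 + 4.85 = 10.01
U = 1/10.01 = 0.099900

0.099900


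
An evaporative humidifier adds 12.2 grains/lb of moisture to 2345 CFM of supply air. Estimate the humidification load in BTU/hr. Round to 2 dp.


Q = 0.68 * 2345 * 12.2 = 19454.12 BTU/hr

19454.12 BTU/hr


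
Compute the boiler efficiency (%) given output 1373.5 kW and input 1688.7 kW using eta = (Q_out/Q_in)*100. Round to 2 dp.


eta = (1373.5/1688.7)*100 = 81.33 %

81.33 %


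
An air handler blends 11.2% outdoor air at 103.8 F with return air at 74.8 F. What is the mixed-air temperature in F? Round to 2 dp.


T_mix = 74.8 + (11.2/100)*(103.8-74.8) = 78.05 F

78.05 F


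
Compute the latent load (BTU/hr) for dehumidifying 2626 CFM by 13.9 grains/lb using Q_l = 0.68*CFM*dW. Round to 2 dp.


Q = 0.68 * 2626 * 13.9 = 24820.95 BTU/hr

24820.95 BTU/hr


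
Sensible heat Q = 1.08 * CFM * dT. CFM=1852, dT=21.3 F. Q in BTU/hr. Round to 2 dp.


Q = 1.08 * 1852 * 21.3 = 42603.41 BTU/hr

42603.41 BTU/hr


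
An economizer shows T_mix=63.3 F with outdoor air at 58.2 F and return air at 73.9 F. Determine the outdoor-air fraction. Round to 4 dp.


frac = (63.3 - 73.9) / (58.2 - 73.9) = 0.6752

0.6752


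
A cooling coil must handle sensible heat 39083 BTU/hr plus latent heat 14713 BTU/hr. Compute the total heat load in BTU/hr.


Qt = 39083 + 14713 = 53796 BTU/hr

53796 BTU/hr


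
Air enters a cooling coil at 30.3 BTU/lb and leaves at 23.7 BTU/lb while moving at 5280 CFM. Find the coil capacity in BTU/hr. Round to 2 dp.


Q = 4.5 * 5280 * (30.3 - 23.7) = 156816.00 BTU/hr

156816.00 BTU/hr


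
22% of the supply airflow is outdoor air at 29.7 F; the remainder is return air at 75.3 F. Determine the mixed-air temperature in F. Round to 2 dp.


T_mix = 0.22*29.7 + 0.78*75.3 = 65.27 F

65.27 F


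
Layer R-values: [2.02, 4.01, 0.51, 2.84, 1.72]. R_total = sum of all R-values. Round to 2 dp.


R_total = 2.02 + 4.01 + 0.51 + 2.84 + 1.72 = 11.10

11.10


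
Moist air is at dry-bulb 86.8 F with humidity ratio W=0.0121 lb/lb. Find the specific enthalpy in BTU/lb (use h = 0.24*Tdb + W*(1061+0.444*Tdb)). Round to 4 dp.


h = 0.24*86.8 + 0.0121*(1061+0.444*86.8) = 34.1364 BTU/lb

34.1364 BTU/lb


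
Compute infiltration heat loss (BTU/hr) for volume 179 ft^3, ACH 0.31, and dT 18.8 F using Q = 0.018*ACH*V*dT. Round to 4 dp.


Q = 0.018 * 0.31 * 179 * 18.8 = 18.7778 BTU/hr

18.7778 BTU/hr


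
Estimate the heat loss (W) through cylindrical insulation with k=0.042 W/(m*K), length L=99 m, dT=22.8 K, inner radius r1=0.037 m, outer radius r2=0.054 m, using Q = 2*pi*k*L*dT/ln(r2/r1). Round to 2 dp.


Q = 2*pi*0.042*99*22.8/ln(0.054/0.037) = 1575.55 W

1575.55 W


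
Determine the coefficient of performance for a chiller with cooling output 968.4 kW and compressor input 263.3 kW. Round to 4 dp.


COP = 968.4 / 263.3 = 3.6779

3.6779


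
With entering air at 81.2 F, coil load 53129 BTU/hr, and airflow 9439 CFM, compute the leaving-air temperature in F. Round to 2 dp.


dT = 53129/(1.08*9439) = 5.2117
T_leave = 81.2 - 5.2117 = 75.99 F

75.99 F


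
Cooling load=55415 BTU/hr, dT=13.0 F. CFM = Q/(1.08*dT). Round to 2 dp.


CFM = 55415 / (1.08 * 13.0) = 3946.94

3946.94 CFM


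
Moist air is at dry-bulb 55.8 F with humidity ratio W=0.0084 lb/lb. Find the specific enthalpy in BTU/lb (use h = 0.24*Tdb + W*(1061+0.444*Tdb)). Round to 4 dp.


h = 0.24*55.8 + 0.0084*(1061+0.444*55.8) = 22.5125 BTU/lb

22.5125 BTU/lb


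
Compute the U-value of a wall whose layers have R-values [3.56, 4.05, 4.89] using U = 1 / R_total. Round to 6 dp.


R_total = 3.56 + 4.05 + 4.89 = 12.50
U = 1/12.50 = 0.080000

0.080000


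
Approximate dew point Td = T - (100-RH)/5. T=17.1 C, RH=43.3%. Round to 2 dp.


Td = 17.1 - (100-43.3)/5 = 5.76 C

5.76 C


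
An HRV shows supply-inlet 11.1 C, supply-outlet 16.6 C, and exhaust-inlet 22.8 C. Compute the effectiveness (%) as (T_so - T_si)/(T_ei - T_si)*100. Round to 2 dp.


eff = (16.6-11.1)/(22.8-11.1)*100 = 47.01 %

47.01 %


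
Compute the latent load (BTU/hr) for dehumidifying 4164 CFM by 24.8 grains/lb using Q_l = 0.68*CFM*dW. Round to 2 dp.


Q = 0.68 * 4164 * 24.8 = 70221.70 BTU/hr

70221.70 BTU/hr


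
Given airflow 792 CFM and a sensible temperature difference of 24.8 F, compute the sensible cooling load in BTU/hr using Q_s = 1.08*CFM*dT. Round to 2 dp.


Q = 1.08 * 792 * 24.8 = 21212.93 BTU/hr

21212.93 BTU/hr


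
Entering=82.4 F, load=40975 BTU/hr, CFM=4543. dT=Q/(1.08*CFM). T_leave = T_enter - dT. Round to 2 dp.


dT = 40975/(1.08*4543) = 8.3513
T_leave = 82.4 - 8.3513 = 74.05 F

74.05 F


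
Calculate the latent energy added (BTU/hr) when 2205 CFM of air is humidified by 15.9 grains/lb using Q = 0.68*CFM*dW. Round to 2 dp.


Q = 0.68 * 2205 * 15.9 = 23840.46 BTU/hr

23840.46 BTU/hr


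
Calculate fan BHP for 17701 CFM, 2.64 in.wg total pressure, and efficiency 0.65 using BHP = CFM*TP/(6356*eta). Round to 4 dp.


BHP = 17701 * 2.64 / (6356 * 0.65) = 11.3111 hp

11.3111 hp


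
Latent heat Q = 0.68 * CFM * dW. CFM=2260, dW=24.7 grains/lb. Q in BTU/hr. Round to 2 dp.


Q = 0.68 * 2260 * 24.7 = 37958.96 BTU/hr

37958.96 BTU/hr


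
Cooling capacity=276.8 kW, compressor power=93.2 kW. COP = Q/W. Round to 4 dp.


COP = 276.8 / 93.2 = 2.9700

2.9700


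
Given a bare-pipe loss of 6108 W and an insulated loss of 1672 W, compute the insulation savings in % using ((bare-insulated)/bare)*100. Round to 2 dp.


Savings = ((6108-1672)/6108)*100 = 72.63 %

72.63 %


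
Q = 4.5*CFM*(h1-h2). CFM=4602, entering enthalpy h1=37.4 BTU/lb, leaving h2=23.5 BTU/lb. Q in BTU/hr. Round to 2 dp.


Q = 4.5 * 4602 * (37.4 - 23.5) = 287855.10 BTU/hr

287855.10 BTU/hr


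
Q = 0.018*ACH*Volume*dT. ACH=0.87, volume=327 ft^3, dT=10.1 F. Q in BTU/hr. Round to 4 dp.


Q = 0.018 * 0.87 * 327 * 10.1 = 51.7203 BTU/hr

51.7203 BTU/hr


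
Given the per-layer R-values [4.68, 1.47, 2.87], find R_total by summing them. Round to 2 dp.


R_total = 4.68 + 1.47 + 2.87 = 9.02

9.02


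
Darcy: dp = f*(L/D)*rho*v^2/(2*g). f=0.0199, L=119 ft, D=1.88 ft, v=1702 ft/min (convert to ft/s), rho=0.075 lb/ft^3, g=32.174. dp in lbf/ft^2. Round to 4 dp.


v_fps = 1702/60 = 28.3667 ft/s
dp = 0.0199*(119/1.88)*0.075*28.3667^2/(2*32.174) = 1.1814 lbf/ft^2

1.1814 lbf/ft^2


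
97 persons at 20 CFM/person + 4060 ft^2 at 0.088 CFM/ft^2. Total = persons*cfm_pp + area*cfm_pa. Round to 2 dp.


Total = 97*20 + 4060*0.088 = 2297.28 CFM

2297.28 CFM


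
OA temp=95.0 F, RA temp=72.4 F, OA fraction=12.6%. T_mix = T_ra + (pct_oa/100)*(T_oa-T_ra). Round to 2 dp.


T_mix = 72.4 + (12.6/100)*(95.0-72.4) = 75.25 F

75.25 F


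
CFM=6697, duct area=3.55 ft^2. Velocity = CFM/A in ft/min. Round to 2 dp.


V = 6697 / 3.55 = 1886.48 ft/min

1886.48 ft/min


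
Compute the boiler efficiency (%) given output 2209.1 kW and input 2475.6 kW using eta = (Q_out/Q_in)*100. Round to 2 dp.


eta = (2209.1/2475.6)*100 = 89.23 %

89.23 %


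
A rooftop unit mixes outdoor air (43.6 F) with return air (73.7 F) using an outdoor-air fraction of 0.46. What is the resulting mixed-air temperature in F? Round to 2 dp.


T_mix = 0.46*43.6 + 0.54*73.7 = 59.85 F

59.85 F


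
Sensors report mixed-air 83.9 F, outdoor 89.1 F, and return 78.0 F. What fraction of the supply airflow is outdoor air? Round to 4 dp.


frac = (83.9 - 78.0) / (89.1 - 78.0) = 0.5315

0.5315


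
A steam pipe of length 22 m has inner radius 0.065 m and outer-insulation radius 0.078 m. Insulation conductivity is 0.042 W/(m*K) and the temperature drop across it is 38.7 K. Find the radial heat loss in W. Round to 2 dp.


Q = 2*pi*0.042*22*38.7/ln(0.078/0.065) = 1232.32 W

1232.32 W


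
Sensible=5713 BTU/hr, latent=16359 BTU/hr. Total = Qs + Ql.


Qt = 5713 + 16359 = 22072 BTU/hr

22072 BTU/hr


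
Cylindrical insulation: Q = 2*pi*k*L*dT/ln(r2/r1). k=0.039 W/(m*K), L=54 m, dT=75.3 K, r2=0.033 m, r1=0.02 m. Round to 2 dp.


Q = 2*pi*0.039*54*75.3/ln(0.033/0.02) = 1989.71 W

1989.71 W


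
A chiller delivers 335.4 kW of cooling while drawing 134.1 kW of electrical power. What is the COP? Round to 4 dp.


COP = 335.4 / 134.1 = 2.5011

2.5011


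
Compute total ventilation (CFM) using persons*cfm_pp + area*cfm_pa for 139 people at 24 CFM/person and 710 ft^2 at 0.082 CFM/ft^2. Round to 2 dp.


Total = 139*24 + 710*0.082 = 3394.22 CFM

3394.22 CFM


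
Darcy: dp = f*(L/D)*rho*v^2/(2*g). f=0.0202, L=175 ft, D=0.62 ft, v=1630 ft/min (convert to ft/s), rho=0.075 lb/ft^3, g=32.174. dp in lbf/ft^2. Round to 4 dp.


v_fps = 1630/60 = 27.1667 ft/s
dp = 0.0202*(175/0.62)*0.075*27.1667^2/(2*32.174) = 4.9045 lbf/ft^2

4.9045 lbf/ft^2


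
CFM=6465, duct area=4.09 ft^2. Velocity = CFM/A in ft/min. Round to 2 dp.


V = 6465 / 4.09 = 1580.68 ft/min

1580.68 ft/min


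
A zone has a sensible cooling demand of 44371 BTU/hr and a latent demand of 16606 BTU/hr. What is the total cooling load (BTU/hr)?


Qt = 44371 + 16606 = 60977 BTU/hr

60977 BTU/hr


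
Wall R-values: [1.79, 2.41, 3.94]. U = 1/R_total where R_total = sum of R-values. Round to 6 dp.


R_total = 1.79 + 2.41 + 3.94 = 8.14
U = 1/8.14 = 0.122850

0.122850


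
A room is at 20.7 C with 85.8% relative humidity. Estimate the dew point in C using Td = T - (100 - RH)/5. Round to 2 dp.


Td = 20.7 - (100-85.8)/5 = 17.86 C

17.86 C


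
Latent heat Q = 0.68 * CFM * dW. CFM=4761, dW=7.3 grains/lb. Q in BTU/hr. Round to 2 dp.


Q = 0.68 * 4761 * 7.3 = 23633.60 BTU/hr

23633.60 BTU/hr


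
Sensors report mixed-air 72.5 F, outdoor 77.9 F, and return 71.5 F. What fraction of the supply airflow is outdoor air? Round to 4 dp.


frac = (72.5 - 71.5) / (77.9 - 71.5) = 0.1563

0.1563


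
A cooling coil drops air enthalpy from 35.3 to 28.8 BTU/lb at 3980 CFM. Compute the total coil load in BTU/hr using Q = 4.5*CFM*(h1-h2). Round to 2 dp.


Q = 4.5 * 3980 * (35.3 - 28.8) = 116415.00 BTU/hr

116415.00 BTU/hr


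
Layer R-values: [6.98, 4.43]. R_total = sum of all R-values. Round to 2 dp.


R_total = 6.98 + 4.43 = 11.41

11.41


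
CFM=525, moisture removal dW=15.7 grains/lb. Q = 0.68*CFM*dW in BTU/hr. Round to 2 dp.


Q = 0.68 * 525 * 15.7 = 5604.90 BTU/hr

5604.90 BTU/hr


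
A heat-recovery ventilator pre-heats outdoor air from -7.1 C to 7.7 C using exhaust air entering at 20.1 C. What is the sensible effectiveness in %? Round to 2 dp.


eff = (7.7-(-7.1))/(20.1-(-7.1))*100 = 54.41 %

54.41 %


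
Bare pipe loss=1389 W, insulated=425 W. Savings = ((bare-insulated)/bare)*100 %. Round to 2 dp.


Savings = ((1389-425)/1389)*100 = 69.40 %

69.40 %


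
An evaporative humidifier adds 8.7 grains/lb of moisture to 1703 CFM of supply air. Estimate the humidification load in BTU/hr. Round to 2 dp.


Q = 0.68 * 1703 * 8.7 = 10074.95 BTU/hr

10074.95 BTU/hr


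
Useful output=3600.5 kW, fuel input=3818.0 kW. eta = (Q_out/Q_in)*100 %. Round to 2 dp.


eta = (3600.5/3818.0)*100 = 94.30 %

94.30 %


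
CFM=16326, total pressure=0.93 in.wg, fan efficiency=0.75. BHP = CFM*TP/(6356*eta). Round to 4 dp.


BHP = 16326 * 0.93 / (6356 * 0.75) = 3.1851 hp

3.1851 hp


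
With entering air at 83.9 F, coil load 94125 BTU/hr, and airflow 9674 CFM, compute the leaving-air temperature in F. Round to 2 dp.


dT = 94125/(1.08*9674) = 9.0090
T_leave = 83.9 - 9.0090 = 74.89 F

74.89 F


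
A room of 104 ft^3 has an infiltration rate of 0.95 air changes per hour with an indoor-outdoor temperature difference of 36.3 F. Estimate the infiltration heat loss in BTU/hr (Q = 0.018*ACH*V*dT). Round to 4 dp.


Q = 0.018 * 0.95 * 104 * 36.3 = 64.5559 BTU/hr

64.5559 BTU/hr


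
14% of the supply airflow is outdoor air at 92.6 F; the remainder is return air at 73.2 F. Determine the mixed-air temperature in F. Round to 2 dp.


T_mix = 0.14*92.6 + 0.86*73.2 = 75.92 F

75.92 F


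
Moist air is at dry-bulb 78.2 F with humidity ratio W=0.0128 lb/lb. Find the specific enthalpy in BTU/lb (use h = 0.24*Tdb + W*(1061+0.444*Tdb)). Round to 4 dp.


h = 0.24*78.2 + 0.0128*(1061+0.444*78.2) = 32.7932 BTU/lb

32.7932 BTU/lb


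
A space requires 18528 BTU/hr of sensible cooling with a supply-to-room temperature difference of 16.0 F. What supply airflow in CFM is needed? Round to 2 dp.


CFM = 18528 / (1.08 * 16.0) = 1072.22

1072.22 CFM


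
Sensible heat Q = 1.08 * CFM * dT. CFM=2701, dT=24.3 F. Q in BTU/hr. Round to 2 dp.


Q = 1.08 * 2701 * 24.3 = 70885.04 BTU/hr

70885.04 BTU/hr


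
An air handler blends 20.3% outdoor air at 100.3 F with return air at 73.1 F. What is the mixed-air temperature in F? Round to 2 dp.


T_mix = 73.1 + (20.3/100)*(100.3-73.1) = 78.62 F

78.62 F


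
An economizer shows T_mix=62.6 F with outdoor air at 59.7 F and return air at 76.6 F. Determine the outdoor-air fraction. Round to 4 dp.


frac = (62.6 - 76.6) / (59.7 - 76.6) = 0.8284

0.8284


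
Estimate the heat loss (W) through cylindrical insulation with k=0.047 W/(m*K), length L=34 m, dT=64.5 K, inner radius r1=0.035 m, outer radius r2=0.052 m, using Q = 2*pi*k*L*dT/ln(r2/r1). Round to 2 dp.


Q = 2*pi*0.047*34*64.5/ln(0.052/0.035) = 1635.82 W

1635.82 W


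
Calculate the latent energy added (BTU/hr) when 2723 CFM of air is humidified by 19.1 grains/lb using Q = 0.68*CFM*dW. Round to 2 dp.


Q = 0.68 * 2723 * 19.1 = 35366.32 BTU/hr

35366.32 BTU/hr


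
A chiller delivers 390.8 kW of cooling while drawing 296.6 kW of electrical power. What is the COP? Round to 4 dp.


COP = 390.8 / 296.6 = 1.3176

1.3176


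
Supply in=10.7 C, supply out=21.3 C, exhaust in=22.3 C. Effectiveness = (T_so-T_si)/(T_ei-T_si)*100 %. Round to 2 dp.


eff = (21.3-10.7)/(22.3-10.7)*100 = 91.38 %

91.38 %


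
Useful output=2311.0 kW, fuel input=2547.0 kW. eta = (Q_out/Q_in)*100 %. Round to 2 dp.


eta = (2311.0/2547.0)*100 = 90.73 %

90.73 %


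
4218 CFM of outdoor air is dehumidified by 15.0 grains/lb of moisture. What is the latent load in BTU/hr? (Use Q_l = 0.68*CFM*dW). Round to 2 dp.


Q = 0.68 * 4218 * 15.0 = 43023.60 BTU/hr

43023.60 BTU/hr


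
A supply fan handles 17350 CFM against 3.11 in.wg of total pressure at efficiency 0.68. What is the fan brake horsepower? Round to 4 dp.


BHP = 17350 * 3.11 / (6356 * 0.68) = 12.4844 hp

12.4844 hp


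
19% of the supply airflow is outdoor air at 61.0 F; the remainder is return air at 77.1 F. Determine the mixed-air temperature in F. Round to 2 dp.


T_mix = 0.19*61.0 + 0.81*77.1 = 74.04 F

74.04 F


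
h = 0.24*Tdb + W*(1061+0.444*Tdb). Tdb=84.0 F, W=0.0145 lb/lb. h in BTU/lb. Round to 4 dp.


h = 0.24*84.0 + 0.0145*(1061+0.444*84.0) = 36.0853 BTU/lb

36.0853 BTU/lb


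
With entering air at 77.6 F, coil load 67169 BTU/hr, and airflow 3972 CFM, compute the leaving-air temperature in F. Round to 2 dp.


dT = 67169/(1.08*3972) = 15.6580
T_leave = 77.6 - 15.6580 = 61.94 F

61.94 F


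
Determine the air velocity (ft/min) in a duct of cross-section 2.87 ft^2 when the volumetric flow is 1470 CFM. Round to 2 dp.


V = 1470 / 2.87 = 512.20 ft/min

512.20 ft/min


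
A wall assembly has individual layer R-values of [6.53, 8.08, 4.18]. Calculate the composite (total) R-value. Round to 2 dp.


R_total = 6.53 + 8.08 + 4.18 = 18.79

18.79


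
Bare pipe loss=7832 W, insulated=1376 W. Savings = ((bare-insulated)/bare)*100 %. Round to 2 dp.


Savings = ((7832-1376)/7832)*100 = 82.43 %

82.43 %


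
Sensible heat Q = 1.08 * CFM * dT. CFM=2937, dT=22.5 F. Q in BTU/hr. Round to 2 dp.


Q = 1.08 * 2937 * 22.5 = 71369.10 BTU/hr

71369.10 BTU/hr


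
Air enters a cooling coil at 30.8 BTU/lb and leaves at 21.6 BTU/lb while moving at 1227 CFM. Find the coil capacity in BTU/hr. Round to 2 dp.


Q = 4.5 * 1227 * (30.8 - 21.6) = 50797.80 BTU/hr

50797.80 BTU/hr


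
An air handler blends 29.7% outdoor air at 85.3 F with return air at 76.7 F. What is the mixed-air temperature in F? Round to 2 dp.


T_mix = 76.7 + (29.7/100)*(85.3-76.7) = 79.25 F

79.25 F


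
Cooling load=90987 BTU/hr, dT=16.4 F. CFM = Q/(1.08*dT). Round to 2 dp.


CFM = 90987 / (1.08 * 16.4) = 5137.03

5137.03 CFM


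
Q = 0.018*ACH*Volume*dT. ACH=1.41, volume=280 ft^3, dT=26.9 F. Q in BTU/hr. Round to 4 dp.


Q = 0.018 * 1.41 * 280 * 26.9 = 191.1622 BTU/hr

191.1622 BTU/hr


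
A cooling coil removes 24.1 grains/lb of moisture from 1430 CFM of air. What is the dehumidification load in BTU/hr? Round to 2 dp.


Q = 0.68 * 1430 * 24.1 = 23434.84 BTU/hr

23434.84 BTU/hr


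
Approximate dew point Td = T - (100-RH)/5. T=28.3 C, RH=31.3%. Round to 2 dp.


Td = 28.3 - (100-31.3)/5 = 14.56 C

14.56 C


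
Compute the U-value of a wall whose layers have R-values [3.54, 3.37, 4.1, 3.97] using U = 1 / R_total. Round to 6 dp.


R_total = 3.54 + 3.37 + 4.1 + 3.97 = 14.98
U = 1/14.98 = 0.066756

0.066756


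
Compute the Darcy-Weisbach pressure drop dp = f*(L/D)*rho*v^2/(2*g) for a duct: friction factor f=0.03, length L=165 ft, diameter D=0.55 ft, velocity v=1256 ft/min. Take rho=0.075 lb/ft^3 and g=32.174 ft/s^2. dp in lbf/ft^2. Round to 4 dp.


v_fps = 1256/60 = 20.9333 ft/s
dp = 0.03*(165/0.55)*0.075*20.9333^2/(2*32.174) = 4.5967 lbf/ft^2

4.5967 lbf/ft^2


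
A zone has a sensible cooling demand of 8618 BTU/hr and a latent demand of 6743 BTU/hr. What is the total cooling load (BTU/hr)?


Qt = 8618 + 6743 = 15361 BTU/hr

15361 BTU/hr


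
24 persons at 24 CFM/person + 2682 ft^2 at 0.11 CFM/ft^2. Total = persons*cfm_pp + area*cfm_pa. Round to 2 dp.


Total = 24*24 + 2682*0.11 = 871.02 CFM

871.02 CFM


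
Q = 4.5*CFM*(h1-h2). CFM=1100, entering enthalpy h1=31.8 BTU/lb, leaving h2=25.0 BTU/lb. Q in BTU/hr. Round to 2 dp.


Q = 4.5 * 1100 * (31.8 - 25.0) = 33660.00 BTU/hr

33660.00 BTU/hr


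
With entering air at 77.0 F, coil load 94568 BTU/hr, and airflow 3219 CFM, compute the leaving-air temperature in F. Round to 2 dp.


dT = 94568/(1.08*3219) = 27.2019
T_leave = 77.0 - 27.2019 = 49.80 F

49.80 F


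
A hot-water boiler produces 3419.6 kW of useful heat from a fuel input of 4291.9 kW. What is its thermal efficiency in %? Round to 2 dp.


eta = (3419.6/4291.9)*100 = 79.68 %

79.68 %


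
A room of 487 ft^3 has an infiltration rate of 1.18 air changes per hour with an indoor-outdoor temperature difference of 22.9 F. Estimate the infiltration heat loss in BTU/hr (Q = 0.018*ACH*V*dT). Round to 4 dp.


Q = 0.018 * 1.18 * 487 * 22.9 = 236.8749 BTU/hr

236.8749 BTU/hr


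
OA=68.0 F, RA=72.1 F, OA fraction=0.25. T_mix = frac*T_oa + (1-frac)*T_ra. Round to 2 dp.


T_mix = 0.25*68.0 + 0.75*72.1 = 71.08 F

71.08 F


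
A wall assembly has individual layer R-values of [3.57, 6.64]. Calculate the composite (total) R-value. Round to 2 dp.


R_total = 3.57 + 6.64 = 10.21

10.21


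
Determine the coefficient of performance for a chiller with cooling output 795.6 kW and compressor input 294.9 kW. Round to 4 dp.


COP = 795.6 / 294.9 = 2.6979

2.6979


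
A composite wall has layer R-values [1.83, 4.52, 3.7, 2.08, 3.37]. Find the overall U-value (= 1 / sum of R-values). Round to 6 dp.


R_total = 1.83 + 4.52 + 3.7 + 2.08 + 3.37 = 15.50
U = 1/15.50 = 0.064516

0.064516


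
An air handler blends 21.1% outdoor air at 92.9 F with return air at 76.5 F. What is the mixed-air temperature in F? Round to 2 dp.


T_mix = 76.5 + (21.1/100)*(92.9-76.5) = 79.96 F

79.96 F


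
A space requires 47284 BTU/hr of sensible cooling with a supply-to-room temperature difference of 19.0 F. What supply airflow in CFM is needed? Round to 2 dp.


CFM = 47284 / (1.08 * 19.0) = 2304.29

2304.29 CFM


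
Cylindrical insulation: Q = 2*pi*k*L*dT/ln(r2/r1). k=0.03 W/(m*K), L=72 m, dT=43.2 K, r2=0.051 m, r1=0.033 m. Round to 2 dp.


Q = 2*pi*0.03*72*43.2/ln(0.051/0.033) = 1346.82 W

1346.82 W


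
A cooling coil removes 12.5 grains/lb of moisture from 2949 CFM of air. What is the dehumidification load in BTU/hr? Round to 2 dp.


Q = 0.68 * 2949 * 12.5 = 25066.50 BTU/hr

25066.50 BTU/hr


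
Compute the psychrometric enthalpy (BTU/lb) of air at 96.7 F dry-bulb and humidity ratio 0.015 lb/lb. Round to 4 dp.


h = 0.24*96.7 + 0.015*(1061+0.444*96.7) = 39.7670 BTU/lb

39.7670 BTU/lb


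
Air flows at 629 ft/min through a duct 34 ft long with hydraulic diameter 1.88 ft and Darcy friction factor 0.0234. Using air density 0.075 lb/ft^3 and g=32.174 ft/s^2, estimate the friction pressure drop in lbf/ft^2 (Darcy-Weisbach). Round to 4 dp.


v_fps = 629/60 = 10.4833 ft/s
dp = 0.0234*(34/1.88)*0.075*10.4833^2/(2*32.174) = 0.0542 lbf/ft^2

0.0542 lbf/ft^2


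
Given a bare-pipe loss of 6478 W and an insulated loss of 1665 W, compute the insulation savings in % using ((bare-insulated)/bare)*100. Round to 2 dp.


Savings = ((6478-1665)/6478)*100 = 74.30 %

74.30 %


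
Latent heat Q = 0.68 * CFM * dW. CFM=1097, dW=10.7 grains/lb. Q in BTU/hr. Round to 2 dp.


Q = 0.68 * 1097 * 10.7 = 7981.77 BTU/hr

7981.77 BTU/hr


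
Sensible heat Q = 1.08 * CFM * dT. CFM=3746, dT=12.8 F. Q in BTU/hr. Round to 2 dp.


Q = 1.08 * 3746 * 12.8 = 51784.70 BTU/hr

51784.70 BTU/hr


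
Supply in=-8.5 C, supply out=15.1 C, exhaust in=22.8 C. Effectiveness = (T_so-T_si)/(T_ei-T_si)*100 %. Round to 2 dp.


eff = (15.1-(-8.5))/(22.8-(-8.5))*100 = 75.40 %

75.40 %


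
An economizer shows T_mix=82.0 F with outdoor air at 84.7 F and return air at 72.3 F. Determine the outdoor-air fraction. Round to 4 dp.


frac = (82.0 - 72.3) / (84.7 - 72.3) = 0.7823

0.7823


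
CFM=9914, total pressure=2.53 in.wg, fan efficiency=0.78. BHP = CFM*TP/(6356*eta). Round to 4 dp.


BHP = 9914 * 2.53 / (6356 * 0.78) = 5.0593 hp

5.0593 hp


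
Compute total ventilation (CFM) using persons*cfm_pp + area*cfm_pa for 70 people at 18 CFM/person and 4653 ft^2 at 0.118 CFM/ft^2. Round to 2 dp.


Total = 70*18 + 4653*0.118 = 1809.05 CFM

1809.05 CFM


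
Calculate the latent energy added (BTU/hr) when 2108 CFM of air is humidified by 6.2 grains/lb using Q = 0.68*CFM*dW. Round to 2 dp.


Q = 0.68 * 2108 * 6.2 = 8887.33 BTU/hr

8887.33 BTU/hr


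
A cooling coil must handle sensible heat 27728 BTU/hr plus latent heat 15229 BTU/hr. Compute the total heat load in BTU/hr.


Qt = 27728 + 15229 = 42957 BTU/hr

42957 BTU/hr


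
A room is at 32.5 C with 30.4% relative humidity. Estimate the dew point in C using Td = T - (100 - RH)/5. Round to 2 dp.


Td = 32.5 - (100-30.4)/5 = 18.58 C

18.58 C


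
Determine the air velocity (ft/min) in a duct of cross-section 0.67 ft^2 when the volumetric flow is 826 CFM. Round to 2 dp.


V = 826 / 0.67 = 1232.84 ft/min

1232.84 ft/min


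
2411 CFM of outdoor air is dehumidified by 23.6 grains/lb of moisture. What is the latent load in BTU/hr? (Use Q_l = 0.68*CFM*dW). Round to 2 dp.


Q = 0.68 * 2411 * 23.6 = 38691.73 BTU/hr

38691.73 BTU/hr


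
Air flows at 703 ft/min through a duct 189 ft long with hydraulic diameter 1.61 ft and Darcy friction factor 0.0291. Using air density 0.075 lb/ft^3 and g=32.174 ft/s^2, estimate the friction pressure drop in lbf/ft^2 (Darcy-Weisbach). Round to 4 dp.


v_fps = 703/60 = 11.7167 ft/s
dp = 0.0291*(189/1.61)*0.075*11.7167^2/(2*32.174) = 0.5466 lbf/ft^2

0.5466 lbf/ft^2


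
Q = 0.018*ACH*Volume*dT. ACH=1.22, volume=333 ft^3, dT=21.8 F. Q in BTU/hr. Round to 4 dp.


Q = 0.018 * 1.22 * 333 * 21.8 = 159.4164 BTU/hr

159.4164 BTU/hr


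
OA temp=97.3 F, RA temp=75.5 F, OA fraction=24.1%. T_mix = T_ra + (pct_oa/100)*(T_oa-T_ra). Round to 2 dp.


T_mix = 75.5 + (24.1/100)*(97.3-75.5) = 80.75 F

80.75 F


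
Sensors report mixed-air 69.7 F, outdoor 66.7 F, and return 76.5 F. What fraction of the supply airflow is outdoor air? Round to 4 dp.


frac = (69.7 - 76.5) / (66.7 - 76.5) = 0.6939

0.6939


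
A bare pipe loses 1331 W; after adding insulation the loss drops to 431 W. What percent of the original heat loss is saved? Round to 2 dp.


Savings = ((1331-431)/1331)*100 = 67.62 %

67.62 %


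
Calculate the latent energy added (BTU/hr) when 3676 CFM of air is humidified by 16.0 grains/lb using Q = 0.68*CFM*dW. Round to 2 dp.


Q = 0.68 * 3676 * 16.0 = 39994.88 BTU/hr

39994.88 BTU/hr


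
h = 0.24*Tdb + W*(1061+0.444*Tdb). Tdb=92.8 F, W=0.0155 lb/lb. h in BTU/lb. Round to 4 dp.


h = 0.24*92.8 + 0.0155*(1061+0.444*92.8) = 39.3561 BTU/lb

39.3561 BTU/lb


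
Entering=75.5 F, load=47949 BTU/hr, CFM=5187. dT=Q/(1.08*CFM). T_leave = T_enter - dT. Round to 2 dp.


dT = 47949/(1.08*5187) = 8.5593
T_leave = 75.5 - 8.5593 = 66.94 F

66.94 F


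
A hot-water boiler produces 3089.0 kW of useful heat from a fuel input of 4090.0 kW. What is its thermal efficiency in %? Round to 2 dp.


eta = (3089.0/4090.0)*100 = 75.53 %

75.53 %


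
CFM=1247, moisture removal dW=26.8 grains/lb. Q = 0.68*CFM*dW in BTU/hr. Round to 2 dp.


Q = 0.68 * 1247 * 26.8 = 22725.33 BTU/hr

22725.33 BTU/hr


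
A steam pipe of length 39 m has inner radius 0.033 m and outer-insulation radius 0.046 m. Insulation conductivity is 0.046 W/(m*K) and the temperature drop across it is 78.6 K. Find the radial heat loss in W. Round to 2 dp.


Q = 2*pi*0.046*39*78.6/ln(0.046/0.033) = 2667.54 W

2667.54 W


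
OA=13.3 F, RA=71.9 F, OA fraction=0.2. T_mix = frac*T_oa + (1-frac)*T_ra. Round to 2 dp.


T_mix = 0.2*13.3 + 0.8*71.9 = 60.18 F

60.18 F


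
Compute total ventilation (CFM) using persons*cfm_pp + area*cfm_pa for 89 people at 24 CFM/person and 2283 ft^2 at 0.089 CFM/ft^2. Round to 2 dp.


Total = 89*24 + 2283*0.089 = 2339.19 CFM

2339.19 CFM


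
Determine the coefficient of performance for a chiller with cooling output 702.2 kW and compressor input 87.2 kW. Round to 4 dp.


COP = 702.2 / 87.2 = 8.0528

8.0528


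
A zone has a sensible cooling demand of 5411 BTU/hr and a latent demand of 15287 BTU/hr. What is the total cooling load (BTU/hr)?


Qt = 5411 + 15287 = 20698 BTU/hr

20698 BTU/hr


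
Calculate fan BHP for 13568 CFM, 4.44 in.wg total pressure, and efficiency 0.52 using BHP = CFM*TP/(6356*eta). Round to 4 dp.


BHP = 13568 * 4.44 / (6356 * 0.52) = 18.2268 hp

18.2268 hp


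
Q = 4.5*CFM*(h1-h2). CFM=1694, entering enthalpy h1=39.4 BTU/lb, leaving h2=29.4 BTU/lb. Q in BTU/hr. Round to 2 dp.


Q = 4.5 * 1694 * (39.4 - 29.4) = 76230.00 BTU/hr

76230.00 BTU/hr


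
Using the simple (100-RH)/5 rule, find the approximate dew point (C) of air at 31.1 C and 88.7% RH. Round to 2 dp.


Td = 31.1 - (100-88.7)/5 = 28.84 C

28.84 C


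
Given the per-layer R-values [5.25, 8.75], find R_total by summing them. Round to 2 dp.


R_total = 5.25 + 8.75 = 14.00

14.00


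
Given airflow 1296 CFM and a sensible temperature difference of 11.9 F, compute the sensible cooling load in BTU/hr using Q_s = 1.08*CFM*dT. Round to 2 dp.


Q = 1.08 * 1296 * 11.9 = 16656.19 BTU/hr

16656.19 BTU/hr


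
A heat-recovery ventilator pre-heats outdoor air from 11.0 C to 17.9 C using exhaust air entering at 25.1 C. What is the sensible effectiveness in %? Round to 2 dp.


eff = (17.9-11.0)/(25.1-11.0)*100 = 48.94 %

48.94 %


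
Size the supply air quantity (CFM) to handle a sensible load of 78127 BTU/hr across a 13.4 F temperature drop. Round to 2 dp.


CFM = 78127 / (1.08 * 13.4) = 5398.49

5398.49 CFM


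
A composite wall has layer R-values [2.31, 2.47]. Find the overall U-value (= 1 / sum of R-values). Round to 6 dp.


R_total = 2.31 + 2.47 = 4.78
U = 1/4.78 = 0.209205

0.209205


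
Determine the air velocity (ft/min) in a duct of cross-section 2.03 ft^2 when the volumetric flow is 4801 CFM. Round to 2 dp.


V = 4801 / 2.03 = 2365.02 ft/min

2365.02 ft/min


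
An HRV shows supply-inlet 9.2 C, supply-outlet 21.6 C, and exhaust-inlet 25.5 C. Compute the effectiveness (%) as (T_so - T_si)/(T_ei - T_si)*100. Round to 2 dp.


eff = (21.6-9.2)/(25.5-9.2)*100 = 76.07 %

76.07 %


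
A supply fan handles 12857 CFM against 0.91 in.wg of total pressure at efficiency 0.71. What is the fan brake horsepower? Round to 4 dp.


BHP = 12857 * 0.91 / (6356 * 0.71) = 2.5926 hp

2.5926 hp


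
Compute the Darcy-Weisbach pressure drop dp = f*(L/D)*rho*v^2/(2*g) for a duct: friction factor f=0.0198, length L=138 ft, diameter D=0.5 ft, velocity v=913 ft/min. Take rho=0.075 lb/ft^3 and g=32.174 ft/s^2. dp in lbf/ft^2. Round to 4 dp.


v_fps = 913/60 = 15.2167 ft/s
dp = 0.0198*(138/0.5)*0.075*15.2167^2/(2*32.174) = 1.4748 lbf/ft^2

1.4748 lbf/ft^2


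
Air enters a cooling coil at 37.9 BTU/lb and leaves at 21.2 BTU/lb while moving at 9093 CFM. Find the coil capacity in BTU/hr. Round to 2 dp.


Q = 4.5 * 9093 * (37.9 - 21.2) = 683338.95 BTU/hr

683338.95 BTU/hr


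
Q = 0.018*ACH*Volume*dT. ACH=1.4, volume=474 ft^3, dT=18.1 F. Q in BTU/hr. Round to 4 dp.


Q = 0.018 * 1.4 * 474 * 18.1 = 216.2009 BTU/hr

216.2009 BTU/hr


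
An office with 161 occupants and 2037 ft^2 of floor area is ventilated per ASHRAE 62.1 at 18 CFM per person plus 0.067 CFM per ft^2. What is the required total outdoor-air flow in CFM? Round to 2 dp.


Total = 161*18 + 2037*0.067 = 3034.48 CFM

3034.48 CFM


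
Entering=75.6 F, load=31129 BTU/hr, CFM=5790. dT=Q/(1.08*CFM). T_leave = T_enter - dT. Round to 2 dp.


dT = 31129/(1.08*5790) = 4.9781
T_leave = 75.6 - 4.9781 = 70.62 F

70.62 F


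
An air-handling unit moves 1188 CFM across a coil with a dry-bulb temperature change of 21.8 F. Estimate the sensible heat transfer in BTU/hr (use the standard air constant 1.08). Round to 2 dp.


Q = 1.08 * 1188 * 21.8 = 27970.27 BTU/hr

27970.27 BTU/hr


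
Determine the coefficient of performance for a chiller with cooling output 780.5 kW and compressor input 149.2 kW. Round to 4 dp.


COP = 780.5 / 149.2 = 5.2312

5.2312


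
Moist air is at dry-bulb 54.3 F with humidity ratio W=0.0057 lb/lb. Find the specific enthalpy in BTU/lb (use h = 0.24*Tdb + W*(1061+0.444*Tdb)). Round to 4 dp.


h = 0.24*54.3 + 0.0057*(1061+0.444*54.3) = 19.2171 BTU/lb

19.2171 BTU/lb


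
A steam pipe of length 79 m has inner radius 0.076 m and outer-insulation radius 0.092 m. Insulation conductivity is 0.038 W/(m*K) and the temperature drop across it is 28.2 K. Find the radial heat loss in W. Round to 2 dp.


Q = 2*pi*0.038*79*28.2/ln(0.092/0.076) = 2784.07 W

2784.07 W


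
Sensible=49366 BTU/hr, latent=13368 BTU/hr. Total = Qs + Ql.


Qt = 49366 + 13368 = 62734 BTU/hr

62734 BTU/hr


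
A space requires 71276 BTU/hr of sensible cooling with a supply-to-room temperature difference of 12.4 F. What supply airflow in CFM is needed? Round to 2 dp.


CFM = 71276 / (1.08 * 12.4) = 5322.28

5322.28 CFM


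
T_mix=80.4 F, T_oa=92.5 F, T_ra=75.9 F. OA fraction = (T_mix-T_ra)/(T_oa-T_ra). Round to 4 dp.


frac = (80.4 - 75.9) / (92.5 - 75.9) = 0.2711

0.2711


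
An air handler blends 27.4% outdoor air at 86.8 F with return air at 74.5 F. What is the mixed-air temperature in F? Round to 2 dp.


T_mix = 74.5 + (27.4/100)*(86.8-74.5) = 77.87 F

77.87 F


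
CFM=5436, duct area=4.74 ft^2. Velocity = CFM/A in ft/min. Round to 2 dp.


V = 5436 / 4.74 = 1146.84 ft/min

1146.84 ft/min


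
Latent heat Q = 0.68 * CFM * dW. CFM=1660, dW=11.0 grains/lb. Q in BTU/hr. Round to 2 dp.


Q = 0.68 * 1660 * 11.0 = 12416.80 BTU/hr

12416.80 BTU/hr


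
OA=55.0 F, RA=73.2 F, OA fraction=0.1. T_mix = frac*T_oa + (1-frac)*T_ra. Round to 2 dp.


T_mix = 0.1*55.0 + 0.9*73.2 = 71.38 F

71.38 F


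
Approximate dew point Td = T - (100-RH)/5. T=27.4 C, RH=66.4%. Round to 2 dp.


Td = 27.4 - (100-66.4)/5 = 20.68 C

20.68 C


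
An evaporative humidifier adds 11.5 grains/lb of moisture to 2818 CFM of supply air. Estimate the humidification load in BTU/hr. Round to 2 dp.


Q = 0.68 * 2818 * 11.5 = 22036.76 BTU/hr

22036.76 BTU/hr


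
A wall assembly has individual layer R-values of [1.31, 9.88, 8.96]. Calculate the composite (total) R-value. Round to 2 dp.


R_total = 1.31 + 9.88 + 8.96 = 20.15

20.15


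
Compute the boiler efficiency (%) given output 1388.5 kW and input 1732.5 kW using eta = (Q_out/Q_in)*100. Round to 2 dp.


eta = (1388.5/1732.5)*100 = 80.14 %

80.14 %


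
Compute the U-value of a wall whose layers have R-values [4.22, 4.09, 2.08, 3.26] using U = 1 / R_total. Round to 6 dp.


R_total = 4.22 + 4.09 + 2.08 + 3.26 = 13.65
U = 1/13.65 = 0.073260

0.073260


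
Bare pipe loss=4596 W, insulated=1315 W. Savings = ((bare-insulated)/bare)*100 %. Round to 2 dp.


Savings = ((4596-1315)/4596)*100 = 71.39 %

71.39 %


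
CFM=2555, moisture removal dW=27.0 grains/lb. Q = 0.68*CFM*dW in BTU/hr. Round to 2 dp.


Q = 0.68 * 2555 * 27.0 = 46909.80 BTU/hr

46909.80 BTU/hr


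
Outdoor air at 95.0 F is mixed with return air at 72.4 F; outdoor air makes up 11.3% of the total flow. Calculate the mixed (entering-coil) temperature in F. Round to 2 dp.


T_mix = 72.4 + (11.3/100)*(95.0-72.4) = 74.95 F

74.95 F


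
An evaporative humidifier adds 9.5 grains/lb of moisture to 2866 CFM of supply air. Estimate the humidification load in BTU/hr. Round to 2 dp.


Q = 0.68 * 2866 * 9.5 = 18514.36 BTU/hr

18514.36 BTU/hr


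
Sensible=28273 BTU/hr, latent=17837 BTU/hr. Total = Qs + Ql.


Qt = 28273 + 17837 = 46110 BTU/hr

46110 BTU/hr


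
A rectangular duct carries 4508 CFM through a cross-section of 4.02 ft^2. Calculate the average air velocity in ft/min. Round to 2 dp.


V = 4508 / 4.02 = 1121.39 ft/min

1121.39 ft/min


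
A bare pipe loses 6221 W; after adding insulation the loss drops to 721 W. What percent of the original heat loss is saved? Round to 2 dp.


Savings = ((6221-721)/6221)*100 = 88.41 %

88.41 %


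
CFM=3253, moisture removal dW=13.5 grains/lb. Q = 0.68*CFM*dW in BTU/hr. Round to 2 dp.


Q = 0.68 * 3253 * 13.5 = 29862.54 BTU/hr

29862.54 BTU/hr


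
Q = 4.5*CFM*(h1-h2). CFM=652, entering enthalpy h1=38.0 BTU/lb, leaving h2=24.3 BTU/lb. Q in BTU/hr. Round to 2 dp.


Q = 4.5 * 652 * (38.0 - 24.3) = 40195.80 BTU/hr

40195.80 BTU/hr


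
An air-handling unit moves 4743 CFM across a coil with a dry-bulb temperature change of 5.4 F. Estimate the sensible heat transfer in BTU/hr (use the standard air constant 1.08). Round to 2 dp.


Q = 1.08 * 4743 * 5.4 = 27661.18 BTU/hr

27661.18 BTU/hr


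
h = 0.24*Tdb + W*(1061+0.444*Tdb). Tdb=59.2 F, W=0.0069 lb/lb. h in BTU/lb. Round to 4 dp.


h = 0.24*59.2 + 0.0069*(1061+0.444*59.2) = 21.7103 BTU/lb

21.7103 BTU/lb


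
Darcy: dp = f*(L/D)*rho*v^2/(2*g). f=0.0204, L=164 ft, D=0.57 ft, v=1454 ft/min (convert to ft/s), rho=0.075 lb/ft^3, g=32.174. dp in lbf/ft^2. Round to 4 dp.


v_fps = 1454/60 = 24.2333 ft/s
dp = 0.0204*(164/0.57)*0.075*24.2333^2/(2*32.174) = 4.0175 lbf/ft^2

4.0175 lbf/ft^2
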